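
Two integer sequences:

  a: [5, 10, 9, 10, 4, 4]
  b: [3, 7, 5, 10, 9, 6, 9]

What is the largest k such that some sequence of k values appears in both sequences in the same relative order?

Let dp[i][j] be the LCS length of the first i values of a and the first j values of b. dp[i][j] = dp[i-1][j-1]+1 when the i-th and j-th values match, else max(dp[i-1][j], dp[i][j-1]).
    ·  3  7  5 10  9  6  9
 ·  0  0  0  0  0  0  0  0
 5  0  0  0  1  1  1  1  1
10  0  0  0  1  2  2  2  2
 9  0  0  0  1  2  3  3  3
10  0  0  0  1  2  3  3  3
 4  0  0  0  1  2  3  3  3
 4  0  0  0  1  2  3  3  3
dp[6][7] = 3. One LCS (by backtracking along matches): 5, 10, 9.

3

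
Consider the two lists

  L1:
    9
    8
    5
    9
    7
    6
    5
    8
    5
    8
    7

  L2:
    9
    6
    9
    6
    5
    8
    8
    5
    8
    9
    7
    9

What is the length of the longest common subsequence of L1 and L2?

8

Let dp[i][j] be the LCS length of the first i values of L1 and the first j values of L2. dp[i][j] = dp[i-1][j-1]+1 when the i-th and j-th values match, else max(dp[i-1][j], dp[i][j-1]).
    ·  9  6  9  6  5  8  8  5  8  9  7  9
 ·  0  0  0  0  0  0  0  0  0  0  0  0  0
 9  0  1  1  1  1  1  1  1  1  1  1  1  1
 8  0  1  1  1  1  1  2  2  2  2  2  2  2
 5  0  1  1  1  1  2  2  2  3  3  3  3  3
 9  0  1  1  2  2  2  2  2  3  3  4  4  4
 7  0  1  1  2  2  2  2  2  3  3  4  5  5
 6  0  1  2  2  3  3  3  3  3  3  4  5  5
 5  0  1  2  2  3  4  4  4  4  4  4  5  5
 8  0  1  2  2  3  4  5  5  5  5  5  5  5
 5  0  1  2  2  3  4  5  5  6  6  6  6  6
 8  0  1  2  2  3  4  5  6  6  7  7  7  7
 7  0  1  2  2  3  4  5  6  6  7  7  8  8
dp[11][12] = 8. One LCS (by backtracking along matches): 9, 9, 6, 5, 8, 5, 8, 7.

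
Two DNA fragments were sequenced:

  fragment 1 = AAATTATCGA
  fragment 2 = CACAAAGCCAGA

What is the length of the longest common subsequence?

Let dp[i][j] be the LCS length of the first i bases of fragment 1 and the first j bases of fragment 2. dp[i][j] = dp[i-1][j-1]+1 when the i-th and j-th bases match, else max(dp[i-1][j], dp[i][j-1]).
    ·  C  A  C  A  A  A  G  C  C  A  G  A
 ·  0  0  0  0  0  0  0  0  0  0  0  0  0
 A  0  0  1  1  1  1  1  1  1  1  1  1  1
 A  0  0  1  1  2  2  2  2  2  2  2  2  2
 A  0  0  1  1  2  3  3  3  3  3  3  3  3
 T  0  0  1  1  2  3  3  3  3  3  3  3  3
 T  0  0  1  1  2  3  3  3  3  3  3  3  3
 A  0  0  1  1  2  3  4  4  4  4  4  4  4
 T  0  0  1  1  2  3  4  4  4  4  4  4  4
 C  0  1  1  2  2  3  4  4  5  5  5  5  5
 G  0  1  1  2  2  3  4  5  5  5  5  6  6
 A  0  1  2  2  3  3  4  5  5  5  6  6  7
dp[10][12] = 7. One LCS (by backtracking along matches): AAAACGA.

7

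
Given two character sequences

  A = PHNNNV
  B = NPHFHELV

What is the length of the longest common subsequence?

Match P at A[1]=B[2], then H at A[2]=B[5], then V at A[6]=B[8] — 3 characters in the same relative order in both. Since dp[6][8] = 3, nothing longer is possible.

3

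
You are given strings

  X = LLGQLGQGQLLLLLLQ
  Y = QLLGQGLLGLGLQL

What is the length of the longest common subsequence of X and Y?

10

Match L at X[2]=Y[2], L at X[5]=Y[3], G at X[6]=Y[4], Q at X[7]=Y[5], G at X[8]=Y[6], L at X[10]=Y[7], L at X[11]=Y[8], L at X[12]=Y[10], L at X[13]=Y[12], L at X[15]=Y[14] — 10 characters in the same relative order in both. Since dp[16][14] = 10, nothing longer is possible.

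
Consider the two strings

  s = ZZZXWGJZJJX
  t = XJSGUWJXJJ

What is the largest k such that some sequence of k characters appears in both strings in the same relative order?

5

Let dp[i][j] be the LCS length of the first i characters of s and the first j characters of t. dp[i][j] = dp[i-1][j-1]+1 when the i-th and j-th characters match, else max(dp[i-1][j], dp[i][j-1]).
    ·  X  J  S  G  U  W  J  X  J  J
 ·  0  0  0  0  0  0  0  0  0  0  0
 Z  0  0  0  0  0  0  0  0  0  0  0
 Z  0  0  0  0  0  0  0  0  0  0  0
 Z  0  0  0  0  0  0  0  0  0  0  0
 X  0  1  1  1  1  1  1  1  1  1  1
 W  0  1  1  1  1  1  2  2  2  2  2
 G  0  1  1  1  2  2  2  2  2  2  2
 J  0  1  2  2  2  2  2  3  3  3  3
 Z  0  1  2  2  2  2  2  3  3  3  3
 J  0  1  2  2  2  2  2  3  3  4  4
 J  0  1  2  2  2  2  2  3  3  4  5
 X  0  1  2  2  2  2  2  3  4  4  5
dp[11][10] = 5. One LCS (by backtracking along matches): XWJJJ.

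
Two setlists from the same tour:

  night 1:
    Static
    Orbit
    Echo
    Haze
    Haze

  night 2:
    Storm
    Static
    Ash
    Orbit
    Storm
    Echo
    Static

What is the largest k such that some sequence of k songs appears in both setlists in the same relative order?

Match Static (night 1 #1, night 2 #2), Orbit (night 1 #2, night 2 #4), Echo (night 1 #3, night 2 #6) — 3 songs in the same relative order in both. Since dp[5][7] = 3, nothing longer is possible.

3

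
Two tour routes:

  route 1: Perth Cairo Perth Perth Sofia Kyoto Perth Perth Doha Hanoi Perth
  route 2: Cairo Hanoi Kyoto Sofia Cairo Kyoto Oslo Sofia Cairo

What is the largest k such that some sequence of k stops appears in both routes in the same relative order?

3

Match Cairo [2,1] → Sofia [5,4] → Kyoto [6,6] — 3 stops in the same relative order in both. The LCS DP gives dp[11][9] = 3, so this is optimal.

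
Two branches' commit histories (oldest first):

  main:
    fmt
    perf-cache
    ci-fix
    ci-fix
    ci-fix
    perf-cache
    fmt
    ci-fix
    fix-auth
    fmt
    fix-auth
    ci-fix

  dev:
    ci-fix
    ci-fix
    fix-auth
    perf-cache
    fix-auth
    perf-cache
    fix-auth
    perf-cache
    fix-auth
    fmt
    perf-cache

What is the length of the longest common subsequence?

5

Match ci-fix (main #3, dev #1) → ci-fix (main #4, dev #2) → perf-cache (main #6, dev #8) → fix-auth (main #9, dev #9) → fmt (main #10, dev #10) — 5 commits in the same relative order in both, and the DP table's final entry dp[12][11] is also 5, so no common subsequence is longer.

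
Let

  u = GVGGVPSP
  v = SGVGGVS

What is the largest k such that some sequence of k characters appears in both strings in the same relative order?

6

One common subsequence of length 6: G [1,2], V [2,3], G [3,4], G [4,5], V [5,6], S [7,7]. Since dp[8][7] = 6, nothing longer is possible.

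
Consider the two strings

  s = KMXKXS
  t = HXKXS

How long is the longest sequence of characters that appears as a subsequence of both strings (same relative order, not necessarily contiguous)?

Let dp[i][j] be the LCS length of the first i characters of s and the first j characters of t. dp[i][j] = dp[i-1][j-1]+1 when the i-th and j-th characters match, else max(dp[i-1][j], dp[i][j-1]).
    ·  H  X  K  X  S
 ·  0  0  0  0  0  0
 K  0  0  0  1  1  1
 M  0  0  0  1  1  1
 X  0  0  1  1  2  2
 K  0  0  1  2  2  2
 X  0  0  1  2  3  3
 S  0  0  1  2  3  4
dp[6][5] = 4. One LCS (by backtracking along matches): XKXS.

4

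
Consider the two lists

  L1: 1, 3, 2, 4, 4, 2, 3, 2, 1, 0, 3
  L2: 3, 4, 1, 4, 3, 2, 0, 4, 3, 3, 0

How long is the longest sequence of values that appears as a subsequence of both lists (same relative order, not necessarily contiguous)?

Let dp[i][j] be the LCS length of the first i values of L1 and the first j values of L2. dp[i][j] = dp[i-1][j-1]+1 when the i-th and j-th values match, else max(dp[i-1][j], dp[i][j-1]).
    ·  3  4  1  4  3  2  0  4  3  3  0
 ·  0  0  0  0  0  0  0  0  0  0  0  0
 1  0  0  0  1  1  1  1  1  1  1  1  1
 3  0  1  1  1  1  2  2  2  2  2  2  2
 2  0  1  1  1  1  2  3  3  3  3  3  3
 4  0  1  2  2  2  2  3  3  4  4  4  4
 4  0  1  2  2  3  3  3  3  4  4  4  4
 2  0  1  2  2  3  3  4  4  4  4  4  4
 3  0  1  2  2  3  4  4  4  4  5  5  5
 2  0  1  2  2  3  4  5  5  5  5  5  5
 1  0  1  2  3  3  4  5  5  5  5  5  5
 0  0  1  2  3  3  4  5  6  6  6  6  6
 3  0  1  2  3  3  4  5  6  6  7  7  7
dp[11][11] = 7. One LCS (by backtracking along matches): 3, 4, 4, 3, 2, 0, 3.

7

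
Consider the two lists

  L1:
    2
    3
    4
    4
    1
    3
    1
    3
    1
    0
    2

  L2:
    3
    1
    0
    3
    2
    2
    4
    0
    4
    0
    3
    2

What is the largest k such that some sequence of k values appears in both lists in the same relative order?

Let dp[i][j] be the LCS length of the first i values of L1 and the first j values of L2. dp[i][j] = dp[i-1][j-1]+1 when the i-th and j-th values match, else max(dp[i-1][j], dp[i][j-1]).
    ·  3  1  0  3  2  2  4  0  4  0  3  2
 ·  0  0  0  0  0  0  0  0  0  0  0  0  0
 2  0  0  0  0  0  1  1  1  1  1  1  1  1
 3  0  1  1  1  1  1  1  1  1  1  1  2  2
 4  0  1  1  1  1  1  1  2  2  2  2  2  2
 4  0  1  1  1  1  1  1  2  2  3  3  3  3
 1  0  1  2  2  2  2  2  2  2  3  3  3  3
 3  0  1  2  2  3  3  3  3  3  3  3  4  4
 1  0  1  2  2  3  3  3  3  3  3  3  4  4
 3  0  1  2  2  3  3  3  3  3  3  3  4  4
 1  0  1  2  2  3  3  3  3  3  3  3  4  4
 0  0  1  2  3  3  3  3  3  4  4  4  4  4
 2  0  1  2  3  3  4  4  4  4  4  4  4  5
dp[11][12] = 5. One LCS (by backtracking along matches): 2, 4, 4, 3, 2.

5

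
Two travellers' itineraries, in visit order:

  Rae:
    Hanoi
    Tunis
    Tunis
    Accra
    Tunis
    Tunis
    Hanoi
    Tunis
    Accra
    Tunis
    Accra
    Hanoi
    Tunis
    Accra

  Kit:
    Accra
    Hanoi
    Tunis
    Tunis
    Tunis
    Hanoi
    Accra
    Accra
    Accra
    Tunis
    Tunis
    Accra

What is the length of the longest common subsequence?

Pick Hanoi (Rae #1, Kit #2) → Tunis (Rae #3, Kit #3) → Tunis (Rae #5, Kit #4) → Tunis (Rae #6, Kit #5) → Hanoi (Rae #7, Kit #6) → Accra (Rae #9, Kit #9) → Tunis (Rae #10, Kit #10) → Tunis (Rae #13, Kit #11) → Accra (Rae #14, Kit #12); all 9 stops appear in both, in order. The LCS DP gives dp[14][12] = 9, so this is optimal.

9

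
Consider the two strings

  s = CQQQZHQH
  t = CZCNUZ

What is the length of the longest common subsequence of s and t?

2

Let dp[i][j] be the LCS length of the first i characters of s and the first j characters of t. dp[i][j] = dp[i-1][j-1]+1 when the i-th and j-th characters match, else max(dp[i-1][j], dp[i][j-1]).
    ·  C  Z  C  N  U  Z
 ·  0  0  0  0  0  0  0
 C  0  1  1  1  1  1  1
 Q  0  1  1  1  1  1  1
 Q  0  1  1  1  1  1  1
 Q  0  1  1  1  1  1  1
 Z  0  1  2  2  2  2  2
 H  0  1  2  2  2  2  2
 Q  0  1  2  2  2  2  2
 H  0  1  2  2  2  2  2
dp[8][6] = 2. One LCS (by backtracking along matches): CZ.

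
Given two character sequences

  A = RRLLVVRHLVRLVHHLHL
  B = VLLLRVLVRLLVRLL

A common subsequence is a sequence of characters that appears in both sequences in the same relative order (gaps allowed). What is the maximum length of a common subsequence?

10

Match L at A[3]=B[3], L at A[4]=B[4], V at A[5]=B[6], V at A[6]=B[8], R at A[7]=B[9], L at A[9]=B[11], V at A[10]=B[12], R at A[11]=B[13], L at A[16]=B[14], L at A[18]=B[15] — 10 characters in the same relative order in both. The LCS DP gives dp[18][15] = 10, so this is optimal.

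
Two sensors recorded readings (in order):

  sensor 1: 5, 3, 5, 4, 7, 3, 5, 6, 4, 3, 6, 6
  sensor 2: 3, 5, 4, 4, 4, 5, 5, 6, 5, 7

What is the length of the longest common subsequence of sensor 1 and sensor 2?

Let dp[i][j] be the LCS length of the first i values of sensor 1 and the first j values of sensor 2. dp[i][j] = dp[i-1][j-1]+1 when the i-th and j-th values match, else max(dp[i-1][j], dp[i][j-1]).
    ·  3  5  4  4  4  5  5  6  5  7
 ·  0  0  0  0  0  0  0  0  0  0  0
 5  0  0  1  1  1  1  1  1  1  1  1
 3  0  1  1  1  1  1  1  1  1  1  1
 5  0  1  2  2  2  2  2  2  2  2  2
 4  0  1  2  3  3  3  3  3  3  3  3
 7  0  1  2  3  3  3  3  3  3  3  4
 3  0  1  2  3  3  3  3  3  3  3  4
 5  0  1  2  3  3  3  4  4  4  4  4
 6  0  1  2  3  3  3  4  4  5  5  5
 4  0  1  2  3  4  4  4  4  5  5  5
 3  0  1  2  3  4  4  4  4  5  5  5
 6  0  1  2  3  4  4  4  4  5  5  5
 6  0  1  2  3  4  4  4  4  5  5  5
dp[12][10] = 5. One LCS (by backtracking along matches): 3, 5, 4, 5, 6.

5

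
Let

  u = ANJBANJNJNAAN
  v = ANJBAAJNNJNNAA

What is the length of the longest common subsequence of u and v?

Match A (u #1, v #1) → N (u #2, v #2) → J (u #3, v #3) → B (u #4, v #4) → A (u #5, v #6) → N (u #6, v #9) → J (u #7, v #10) → N (u #8, v #11) → N (u #10, v #12) → A (u #11, v #13) → A (u #12, v #14) — 11 characters in the same relative order in both, and the DP table's final entry dp[13][14] is also 11, so no common subsequence is longer.

11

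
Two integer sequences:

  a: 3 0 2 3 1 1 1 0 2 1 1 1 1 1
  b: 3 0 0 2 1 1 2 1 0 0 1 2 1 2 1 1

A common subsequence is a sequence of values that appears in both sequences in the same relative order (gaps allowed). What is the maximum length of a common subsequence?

11

One common subsequence of length 11: 3 (a #1, b #1), 0 (a #2, b #3), 2 (a #3, b #4), 1 (a #5, b #5), 1 (a #6, b #6), 1 (a #7, b #8), 0 (a #8, b #10), 2 (a #9, b #12), 1 (a #10, b #13), 1 (a #13, b #15), 1 (a #14, b #16). dp[14][16] = 11 confirms this is the maximum.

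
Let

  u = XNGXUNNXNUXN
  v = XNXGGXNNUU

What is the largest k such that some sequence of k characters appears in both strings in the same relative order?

Match X [1,1]; then N [2,2]; then G [3,5]; then X [4,6]; then N [6,7]; then N [7,8]; then U [10,10] — 7 characters in the same relative order in both. dp[12][10] = 7 confirms this is the maximum.

7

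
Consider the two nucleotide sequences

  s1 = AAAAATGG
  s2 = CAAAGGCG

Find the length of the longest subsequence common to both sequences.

5

One common subsequence of length 5: A [1,2]; then A [2,3]; then A [3,4]; then G [7,6]; then G [8,8]. dp[8][8] = 5 confirms this is the maximum.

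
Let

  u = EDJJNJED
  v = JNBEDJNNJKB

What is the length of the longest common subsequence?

5

One common subsequence of length 5: E at u[1]=v[4], then D at u[2]=v[5], then J at u[3]=v[6], then N at u[5]=v[8], then J at u[6]=v[9]. Since dp[8][11] = 5, nothing longer is possible.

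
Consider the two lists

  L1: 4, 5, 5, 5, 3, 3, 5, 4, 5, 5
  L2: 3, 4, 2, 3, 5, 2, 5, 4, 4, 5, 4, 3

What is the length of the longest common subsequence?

Let dp[i][j] be the LCS length of the first i values of L1 and the first j values of L2. dp[i][j] = dp[i-1][j-1]+1 when the i-th and j-th values match, else max(dp[i-1][j], dp[i][j-1]).
    ·  3  4  2  3  5  2  5  4  4  5  4  3
 ·  0  0  0  0  0  0  0  0  0  0  0  0  0
 4  0  0  1  1  1  1  1  1  1  1  1  1  1
 5  0  0  1  1  1  2  2  2  2  2  2  2  2
 5  0  0  1  1  1  2  2  3  3  3  3  3  3
 5  0  0  1  1  1  2  2  3  3  3  4  4  4
 3  0  1  1  1  2  2  2  3  3  3  4  4  5
 3  0  1  1  1  2  2  2  3  3  3  4  4  5
 5  0  1  1  1  2  3  3  3  3  3  4  4  5
 4  0  1  2  2  2  3  3  3  4  4  4  5  5
 5  0  1  2  2  2  3  3  4  4  4  5  5  5
 5  0  1  2  2  2  3  3  4  4  4  5  5  5
dp[10][12] = 5. One LCS (by backtracking along matches): 4, 5, 5, 5, 3.

5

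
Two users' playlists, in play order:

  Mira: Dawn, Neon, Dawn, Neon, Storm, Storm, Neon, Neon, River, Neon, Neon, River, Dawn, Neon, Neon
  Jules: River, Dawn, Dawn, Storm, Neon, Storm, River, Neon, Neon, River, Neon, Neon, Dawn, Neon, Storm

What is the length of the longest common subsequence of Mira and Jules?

One common subsequence of length 11: Dawn at Mira[1]=Jules[2] → Dawn at Mira[3]=Jules[3] → Neon at Mira[4]=Jules[5] → Storm at Mira[5]=Jules[6] → Neon at Mira[7]=Jules[8] → Neon at Mira[8]=Jules[9] → River at Mira[9]=Jules[10] → Neon at Mira[10]=Jules[11] → Neon at Mira[11]=Jules[12] → Dawn at Mira[13]=Jules[13] → Neon at Mira[14]=Jules[14]. dp[15][15] = 11 confirms this is the maximum.

11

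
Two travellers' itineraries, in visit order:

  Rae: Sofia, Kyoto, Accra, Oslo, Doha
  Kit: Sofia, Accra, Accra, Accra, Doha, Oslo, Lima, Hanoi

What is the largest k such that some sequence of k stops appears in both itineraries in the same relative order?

3

One common subsequence of length 3: Sofia [1,1] → Accra [3,4] → Oslo [4,6]. Since dp[5][8] = 3, nothing longer is possible.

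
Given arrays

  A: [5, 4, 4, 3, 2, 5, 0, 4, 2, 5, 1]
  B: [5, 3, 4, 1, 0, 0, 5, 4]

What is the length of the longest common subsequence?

4

Let dp[i][j] be the LCS length of the first i values of A and the first j values of B. dp[i][j] = dp[i-1][j-1]+1 when the i-th and j-th values match, else max(dp[i-1][j], dp[i][j-1]).
    ·  5  3  4  1  0  0  5  4
 ·  0  0  0  0  0  0  0  0  0
 5  0  1  1  1  1  1  1  1  1
 4  0  1  1  2  2  2  2  2  2
 4  0  1  1  2  2  2  2  2  3
 3  0  1  2  2  2  2  2  2  3
 2  0  1  2  2  2  2  2  2  3
 5  0  1  2  2  2  2  2  3  3
 0  0  1  2  2  2  3  3  3  3
 4  0  1  2  3  3  3  3  3  4
 2  0  1  2  3  3  3  3  3  4
 5  0  1  2  3  3  3  3  4  4
 1  0  1  2  3  4  4  4  4  4
dp[11][8] = 4. One LCS (by backtracking along matches): 5, 4, 5, 4.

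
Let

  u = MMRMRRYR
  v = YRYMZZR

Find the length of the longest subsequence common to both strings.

3

Taking R (u #3, v #2); then M (u #4, v #4); then R (u #8, v #7) gives a common subsequence of length 3. dp[8][7] = 3 confirms this is the maximum.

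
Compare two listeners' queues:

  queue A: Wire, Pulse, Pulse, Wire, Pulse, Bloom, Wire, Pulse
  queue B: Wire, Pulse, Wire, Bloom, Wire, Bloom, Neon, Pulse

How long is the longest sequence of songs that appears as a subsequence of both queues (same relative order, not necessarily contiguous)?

Taking Wire at queue A[1]=queue B[1] → Pulse at queue A[3]=queue B[2] → Wire at queue A[4]=queue B[3] → Bloom at queue A[6]=queue B[4] → Wire at queue A[7]=queue B[5] → Pulse at queue A[8]=queue B[8] gives a common subsequence of length 6. dp[8][8] = 6 confirms this is the maximum.

6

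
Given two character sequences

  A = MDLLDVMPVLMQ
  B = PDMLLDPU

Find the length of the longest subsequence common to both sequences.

5

Let dp[i][j] be the LCS length of the first i characters of A and the first j characters of B. dp[i][j] = dp[i-1][j-1]+1 when the i-th and j-th characters match, else max(dp[i-1][j], dp[i][j-1]).
    ·  P  D  M  L  L  D  P  U
 ·  0  0  0  0  0  0  0  0  0
 M  0  0  0  1  1  1  1  1  1
 D  0  0  1  1  1  1  2  2  2
 L  0  0  1  1  2  2  2  2  2
 L  0  0  1  1  2  3  3  3  3
 D  0  0  1  1  2  3  4  4  4
 V  0  0  1  1  2  3  4  4  4
 M  0  0  1  2  2  3  4  4  4
 P  0  1  1  2  2  3  4  5  5
 V  0  1  1  2  2  3  4  5  5
 L  0  1  1  2  3  3  4  5  5
 M  0  1  1  2  3  3  4  5  5
 Q  0  1  1  2  3  3  4  5  5
dp[12][8] = 5. One LCS (by backtracking along matches): MLLDP.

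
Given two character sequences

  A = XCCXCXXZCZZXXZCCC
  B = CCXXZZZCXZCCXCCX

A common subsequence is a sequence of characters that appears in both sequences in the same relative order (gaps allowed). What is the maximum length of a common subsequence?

Pick C (A #3, B #1), C (A #5, B #2), X (A #6, B #3), X (A #7, B #4), Z (A #8, B #5), Z (A #10, B #6), Z (A #11, B #7), X (A #13, B #9), Z (A #14, B #10), C (A #15, B #12), C (A #16, B #14), C (A #17, B #15); all 12 characters appear in both, in order, and the DP table's final entry dp[17][16] is also 12, so no common subsequence is longer.

12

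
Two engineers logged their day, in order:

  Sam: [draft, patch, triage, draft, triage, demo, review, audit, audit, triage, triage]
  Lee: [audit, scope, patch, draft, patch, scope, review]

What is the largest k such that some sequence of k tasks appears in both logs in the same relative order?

3

Match draft at Sam[1]=Lee[4]; then patch at Sam[2]=Lee[5]; then review at Sam[7]=Lee[7] — 3 tasks in the same relative order in both. Since dp[11][7] = 3, nothing longer is possible.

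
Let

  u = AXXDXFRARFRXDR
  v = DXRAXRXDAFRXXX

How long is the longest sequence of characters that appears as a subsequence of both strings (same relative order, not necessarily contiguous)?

8

Taking A (u #1, v #4), then X (u #2, v #5), then X (u #3, v #7), then D (u #4, v #8), then A (u #8, v #9), then F (u #10, v #10), then R (u #11, v #11), then X (u #12, v #14) gives a common subsequence of length 8, and the DP table's final entry dp[14][14] is also 8, so no common subsequence is longer.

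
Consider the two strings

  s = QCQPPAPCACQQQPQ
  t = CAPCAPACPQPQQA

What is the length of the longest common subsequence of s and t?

Pick C (s #2, t #1) → P (s #4, t #3) → A (s #6, t #5) → P (s #7, t #6) → A (s #9, t #7) → C (s #10, t #8) → Q (s #11, t #10) → Q (s #12, t #12) → Q (s #13, t #13); all 9 characters appear in both, in order. dp[15][14] = 9 confirms this is the maximum.

9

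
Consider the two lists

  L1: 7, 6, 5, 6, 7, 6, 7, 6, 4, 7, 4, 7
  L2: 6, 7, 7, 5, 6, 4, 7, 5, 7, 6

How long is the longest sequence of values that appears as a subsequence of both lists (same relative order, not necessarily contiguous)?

7

Let dp[i][j] be the LCS length of the first i values of L1 and the first j values of L2. dp[i][j] = dp[i-1][j-1]+1 when the i-th and j-th values match, else max(dp[i-1][j], dp[i][j-1]).
    ·  6  7  7  5  6  4  7  5  7  6
 ·  0  0  0  0  0  0  0  0  0  0  0
 7  0  0  1  1  1  1  1  1  1  1  1
 6  0  1  1  1  1  2  2  2  2  2  2
 5  0  1  1  1  2  2  2  2  3  3  3
 6  0  1  1  1  2  3  3  3  3  3  4
 7  0  1  2  2  2  3  3  4  4  4  4
 6  0  1  2  2  2  3  3  4  4  4  5
 7  0  1  2  3  3  3  3  4  4  5  5
 6  0  1  2  3  3  4  4  4  4  5  6
 4  0  1  2  3  3  4  5  5  5  5  6
 7  0  1  2  3  3  4  5  6  6  6  6
 4  0  1  2  3  3  4  5  6  6  6  6
 7  0  1  2  3  3  4  5  6  6  7  7
dp[12][10] = 7. One LCS (by backtracking along matches): 6, 7, 7, 6, 4, 7, 7.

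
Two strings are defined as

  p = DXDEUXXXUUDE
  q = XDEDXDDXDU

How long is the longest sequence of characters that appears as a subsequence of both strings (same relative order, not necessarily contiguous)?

Pick X (p #2, q #1), then D (p #3, q #2), then E (p #4, q #3), then X (p #6, q #5), then X (p #7, q #8), then U (p #10, q #10); all 6 characters appear in both, in order. Since dp[12][10] = 6, nothing longer is possible.

6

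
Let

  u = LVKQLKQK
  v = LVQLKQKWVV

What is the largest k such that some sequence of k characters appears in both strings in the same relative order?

7

One common subsequence of length 7: L at u[1]=v[1] → V at u[2]=v[2] → Q at u[4]=v[3] → L at u[5]=v[4] → K at u[6]=v[5] → Q at u[7]=v[6] → K at u[8]=v[7]. The LCS DP gives dp[8][10] = 7, so this is optimal.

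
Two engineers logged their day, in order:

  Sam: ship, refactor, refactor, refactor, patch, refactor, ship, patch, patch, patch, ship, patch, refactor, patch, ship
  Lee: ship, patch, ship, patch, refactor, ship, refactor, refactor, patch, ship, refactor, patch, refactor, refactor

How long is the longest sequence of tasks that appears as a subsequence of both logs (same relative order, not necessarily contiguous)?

8

One common subsequence of length 8: ship at Sam[1]=Lee[3], refactor at Sam[2]=Lee[5], refactor at Sam[3]=Lee[7], refactor at Sam[4]=Lee[8], patch at Sam[5]=Lee[9], refactor at Sam[6]=Lee[11], patch at Sam[8]=Lee[12], refactor at Sam[13]=Lee[14]. dp[15][14] = 8 confirms this is the maximum.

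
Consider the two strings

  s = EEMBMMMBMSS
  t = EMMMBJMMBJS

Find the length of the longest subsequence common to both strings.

7

Let dp[i][j] be the LCS length of the first i characters of s and the first j characters of t. dp[i][j] = dp[i-1][j-1]+1 when the i-th and j-th characters match, else max(dp[i-1][j], dp[i][j-1]).
    ·  E  M  M  M  B  J  M  M  B  J  S
 ·  0  0  0  0  0  0  0  0  0  0  0  0
 E  0  1  1  1  1  1  1  1  1  1  1  1
 E  0  1  1  1  1  1  1  1  1  1  1  1
 M  0  1  2  2  2  2  2  2  2  2  2  2
 B  0  1  2  2  2  3  3  3  3  3  3  3
 M  0  1  2  3  3  3  3  4  4  4  4  4
 M  0  1  2  3  4  4  4  4  5  5  5  5
 M  0  1  2  3  4  4  4  5  5  5  5  5
 B  0  1  2  3  4  5  5  5  5  6  6  6
 M  0  1  2  3  4  5  5  6  6  6  6  6
 S  0  1  2  3  4  5  5  6  6  6  6  7
 S  0  1  2  3  4  5  5  6  6  6  6  7
dp[11][11] = 7. One LCS (by backtracking along matches): EMBMMBS.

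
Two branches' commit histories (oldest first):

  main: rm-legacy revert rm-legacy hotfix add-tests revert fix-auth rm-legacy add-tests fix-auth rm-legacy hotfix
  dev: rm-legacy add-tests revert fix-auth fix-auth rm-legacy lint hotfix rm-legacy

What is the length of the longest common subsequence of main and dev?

7

Pick rm-legacy [3,1]; then add-tests [5,2]; then revert [6,3]; then fix-auth [7,4]; then fix-auth [10,5]; then rm-legacy [11,6]; then hotfix [12,8]; all 7 commits appear in both, in order. The LCS DP gives dp[12][9] = 7, so this is optimal.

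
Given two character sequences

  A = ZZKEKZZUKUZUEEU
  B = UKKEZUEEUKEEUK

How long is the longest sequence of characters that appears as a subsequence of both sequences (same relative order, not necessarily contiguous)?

Pick K [3,3] → E [4,4] → Z [6,5] → U [8,9] → K [9,10] → E [13,11] → E [14,12] → U [15,13]; all 8 characters appear in both, in order. dp[15][14] = 8 confirms this is the maximum.

8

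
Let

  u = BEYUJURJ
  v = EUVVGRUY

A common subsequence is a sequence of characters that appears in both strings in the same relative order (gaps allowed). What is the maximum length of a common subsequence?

One common subsequence of length 3: E at u[2]=v[1]; then U at u[4]=v[2]; then U at u[6]=v[7]. Since dp[8][8] = 3, nothing longer is possible.

3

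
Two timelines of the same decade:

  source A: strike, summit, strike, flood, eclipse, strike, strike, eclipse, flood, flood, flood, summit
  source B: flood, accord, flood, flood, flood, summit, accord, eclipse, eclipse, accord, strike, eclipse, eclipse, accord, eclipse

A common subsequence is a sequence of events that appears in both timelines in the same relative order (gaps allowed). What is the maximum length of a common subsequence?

5

Taking flood at source A[4]=source B[1], then flood at source A[9]=source B[3], then flood at source A[10]=source B[4], then flood at source A[11]=source B[5], then summit at source A[12]=source B[6] gives a common subsequence of length 5, and the DP table's final entry dp[12][15] is also 5, so no common subsequence is longer.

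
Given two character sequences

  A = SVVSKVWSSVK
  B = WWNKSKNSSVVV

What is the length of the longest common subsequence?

5

Let dp[i][j] be the LCS length of the first i characters of A and the first j characters of B. dp[i][j] = dp[i-1][j-1]+1 when the i-th and j-th characters match, else max(dp[i-1][j], dp[i][j-1]).
    ·  W  W  N  K  S  K  N  S  S  V  V  V
 ·  0  0  0  0  0  0  0  0  0  0  0  0  0
 S  0  0  0  0  0  1  1  1  1  1  1  1  1
 V  0  0  0  0  0  1  1  1  1  1  2  2  2
 V  0  0  0  0  0  1  1  1  1  1  2  3  3
 S  0  0  0  0  0  1  1  1  2  2  2  3  3
 K  0  0  0  0  1  1  2  2  2  2  2  3  3
 V  0  0  0  0  1  1  2  2  2  2  3  3  4
 W  0  1  1  1  1  1  2  2  2  2  3  3  4
 S  0  1  1  1  1  2  2  2  3  3  3  3  4
 S  0  1  1  1  1  2  2  2  3  4  4  4  4
 V  0  1  1  1  1  2  2  2  3  4  5  5  5
 K  0  1  1  1  2  2  3  3  3  4  5  5  5
dp[11][12] = 5. One LCS (by backtracking along matches): SKSSV.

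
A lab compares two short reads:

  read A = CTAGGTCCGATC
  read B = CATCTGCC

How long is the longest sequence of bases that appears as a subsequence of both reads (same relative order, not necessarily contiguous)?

Pick C [1,1], A [3,2], T [6,3], C [7,4], C [8,7], C [12,8]; all 6 bases appear in both, in order. dp[12][8] = 6 confirms this is the maximum.

6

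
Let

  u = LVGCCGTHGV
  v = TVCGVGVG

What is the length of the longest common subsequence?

Let dp[i][j] be the LCS length of the first i characters of u and the first j characters of v. dp[i][j] = dp[i-1][j-1]+1 when the i-th and j-th characters match, else max(dp[i-1][j], dp[i][j-1]).
    ·  T  V  C  G  V  G  V  G
 ·  0  0  0  0  0  0  0  0  0
 L  0  0  0  0  0  0  0  0  0
 V  0  0  1  1  1  1  1  1  1
 G  0  0  1  1  2  2  2  2  2
 C  0  0  1  2  2  2  2  2  2
 C  0  0  1  2  2  2  2  2  2
 G  0  0  1  2  3  3  3  3  3
 T  0  1  1  2  3  3  3  3  3
 H  0  1  1  2  3  3  3  3  3
 G  0  1  1  2  3  3  4  4  4
 V  0  1  2  2  3  4  4  5  5
dp[10][8] = 5. One LCS (by backtracking along matches): VCGGV.

5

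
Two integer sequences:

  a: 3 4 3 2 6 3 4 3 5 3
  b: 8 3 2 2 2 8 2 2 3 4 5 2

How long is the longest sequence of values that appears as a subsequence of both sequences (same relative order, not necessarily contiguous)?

5

One common subsequence of length 5: 3 at a[1]=b[2]; then 2 at a[4]=b[8]; then 3 at a[6]=b[9]; then 4 at a[7]=b[10]; then 5 at a[9]=b[11], and the DP table's final entry dp[10][12] is also 5, so no common subsequence is longer.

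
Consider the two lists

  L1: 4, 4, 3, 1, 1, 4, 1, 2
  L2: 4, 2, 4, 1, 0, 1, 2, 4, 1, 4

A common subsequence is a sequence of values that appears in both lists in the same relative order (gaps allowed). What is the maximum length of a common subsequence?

One common subsequence of length 6: 4 at L1[1]=L2[1], 4 at L1[2]=L2[3], 1 at L1[4]=L2[4], 1 at L1[5]=L2[6], 4 at L1[6]=L2[8], 1 at L1[7]=L2[9]. dp[8][10] = 6 confirms this is the maximum.

6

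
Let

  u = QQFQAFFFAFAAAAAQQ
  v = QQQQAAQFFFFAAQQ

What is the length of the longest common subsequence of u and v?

12

Match Q at u[1]=v[2], Q at u[2]=v[3], Q at u[4]=v[4], A at u[5]=v[6], F at u[6]=v[8], F at u[7]=v[9], F at u[8]=v[10], F at u[10]=v[11], A at u[14]=v[12], A at u[15]=v[13], Q at u[16]=v[14], Q at u[17]=v[15] — 12 characters in the same relative order in both. Since dp[17][15] = 12, nothing longer is possible.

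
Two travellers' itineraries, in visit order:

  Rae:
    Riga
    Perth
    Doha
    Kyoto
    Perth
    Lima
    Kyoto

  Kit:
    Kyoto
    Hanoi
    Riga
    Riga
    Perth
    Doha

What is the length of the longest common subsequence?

3

One common subsequence of length 3: Riga at Rae[1]=Kit[4], Perth at Rae[2]=Kit[5], Doha at Rae[3]=Kit[6]. The LCS DP gives dp[7][6] = 3, so this is optimal.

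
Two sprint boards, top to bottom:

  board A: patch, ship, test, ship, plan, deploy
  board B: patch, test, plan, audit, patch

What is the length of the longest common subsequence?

3

Taking patch (board A #1, board B #1) → test (board A #3, board B #2) → plan (board A #5, board B #3) gives a common subsequence of length 3. dp[6][5] = 3 confirms this is the maximum.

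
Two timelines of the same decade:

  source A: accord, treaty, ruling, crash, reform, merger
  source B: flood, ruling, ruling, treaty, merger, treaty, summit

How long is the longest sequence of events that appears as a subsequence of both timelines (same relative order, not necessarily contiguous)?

2

Match treaty (source A #2, source B #4), then merger (source A #6, source B #5) — 2 events in the same relative order in both. Since dp[6][7] = 2, nothing longer is possible.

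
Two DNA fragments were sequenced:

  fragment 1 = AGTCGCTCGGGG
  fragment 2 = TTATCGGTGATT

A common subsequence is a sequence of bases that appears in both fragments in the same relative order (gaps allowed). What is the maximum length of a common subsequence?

One common subsequence of length 6: A [1,3], T [3,4], C [4,5], G [5,7], T [7,8], G [9,9]. Since dp[12][12] = 6, nothing longer is possible.

6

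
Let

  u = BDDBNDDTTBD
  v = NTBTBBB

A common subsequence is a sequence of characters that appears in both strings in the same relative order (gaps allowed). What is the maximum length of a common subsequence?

4

Taking N [5,1], then T [8,2], then T [9,4], then B [10,7] gives a common subsequence of length 4. Since dp[11][7] = 4, nothing longer is possible.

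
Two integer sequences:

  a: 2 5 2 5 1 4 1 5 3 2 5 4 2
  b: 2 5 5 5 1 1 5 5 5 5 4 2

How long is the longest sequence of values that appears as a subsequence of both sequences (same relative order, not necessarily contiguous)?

9

Pick 2 (a #1, b #1), then 5 (a #2, b #3), then 5 (a #4, b #4), then 1 (a #5, b #5), then 1 (a #7, b #6), then 5 (a #8, b #9), then 5 (a #11, b #10), then 4 (a #12, b #11), then 2 (a #13, b #12); all 9 values appear in both, in order. dp[13][12] = 9 confirms this is the maximum.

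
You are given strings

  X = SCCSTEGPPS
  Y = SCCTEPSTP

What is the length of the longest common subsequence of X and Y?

7

Pick S at X[1]=Y[1]; then C at X[2]=Y[2]; then C at X[3]=Y[3]; then T at X[5]=Y[4]; then E at X[6]=Y[5]; then P at X[8]=Y[6]; then P at X[9]=Y[9]; all 7 characters appear in both, in order. dp[10][9] = 7 confirms this is the maximum.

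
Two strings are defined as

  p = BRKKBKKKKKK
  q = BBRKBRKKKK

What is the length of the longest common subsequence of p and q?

8

Let dp[i][j] be the LCS length of the first i characters of p and the first j characters of q. dp[i][j] = dp[i-1][j-1]+1 when the i-th and j-th characters match, else max(dp[i-1][j], dp[i][j-1]).
    ·  B  B  R  K  B  R  K  K  K  K
 ·  0  0  0  0  0  0  0  0  0  0  0
 B  0  1  1  1  1  1  1  1  1  1  1
 R  0  1  1  2  2  2  2  2  2  2  2
 K  0  1  1  2  3  3  3  3  3  3  3
 K  0  1  1  2  3  3  3  4  4  4  4
 B  0  1  2  2  3  4  4  4  4  4  4
 K  0  1  2  2  3  4  4  5  5  5  5
 K  0  1  2  2  3  4  4  5  6  6  6
 K  0  1  2  2  3  4  4  5  6  7  7
 K  0  1  2  2  3  4  4  5  6  7  8
 K  0  1  2  2  3  4  4  5  6  7  8
 K  0  1  2  2  3  4  4  5  6  7  8
dp[11][10] = 8. One LCS (by backtracking along matches): BRKBKKKK.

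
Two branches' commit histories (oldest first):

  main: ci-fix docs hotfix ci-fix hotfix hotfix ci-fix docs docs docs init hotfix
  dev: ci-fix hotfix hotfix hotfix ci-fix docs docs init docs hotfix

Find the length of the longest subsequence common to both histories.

Match ci-fix (main #1, dev #1); then hotfix (main #3, dev #2); then hotfix (main #5, dev #3); then hotfix (main #6, dev #4); then ci-fix (main #7, dev #5); then docs (main #8, dev #6); then docs (main #9, dev #7); then docs (main #10, dev #9); then hotfix (main #12, dev #10) — 9 commits in the same relative order in both. dp[12][10] = 9 confirms this is the maximum.

9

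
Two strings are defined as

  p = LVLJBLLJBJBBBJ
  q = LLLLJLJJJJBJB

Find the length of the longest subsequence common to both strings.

Match L [1,3], L [3,4], J [4,5], L [6,6], J [8,10], B [9,11], J [10,12], B [13,13] — 8 characters in the same relative order in both. The LCS DP gives dp[14][13] = 8, so this is optimal.

8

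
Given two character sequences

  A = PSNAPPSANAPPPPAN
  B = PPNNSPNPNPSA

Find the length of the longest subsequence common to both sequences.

7

Match P (A #1, B #2), then S (A #2, B #5), then N (A #3, B #7), then P (A #5, B #8), then P (A #6, B #10), then S (A #7, B #11), then A (A #15, B #12) — 7 characters in the same relative order in both, and the DP table's final entry dp[16][12] is also 7, so no common subsequence is longer.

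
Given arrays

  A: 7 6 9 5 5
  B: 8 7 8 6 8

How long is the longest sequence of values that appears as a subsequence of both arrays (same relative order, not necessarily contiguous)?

2

Let dp[i][j] be the LCS length of the first i values of A and the first j values of B. dp[i][j] = dp[i-1][j-1]+1 when the i-th and j-th values match, else max(dp[i-1][j], dp[i][j-1]).
    ·  8  7  8  6  8
 ·  0  0  0  0  0  0
 7  0  0  1  1  1  1
 6  0  0  1  1  2  2
 9  0  0  1  1  2  2
 5  0  0  1  1  2  2
 5  0  0  1  1  2  2
dp[5][5] = 2. One LCS (by backtracking along matches): 7, 6.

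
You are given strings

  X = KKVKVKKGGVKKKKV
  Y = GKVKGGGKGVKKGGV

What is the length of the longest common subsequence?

9

Taking K (X #1, Y #2) → K (X #2, Y #4) → K (X #4, Y #8) → V (X #5, Y #10) → K (X #6, Y #11) → K (X #7, Y #12) → G (X #8, Y #13) → G (X #9, Y #14) → V (X #15, Y #15) gives a common subsequence of length 9. The LCS DP gives dp[15][15] = 9, so this is optimal.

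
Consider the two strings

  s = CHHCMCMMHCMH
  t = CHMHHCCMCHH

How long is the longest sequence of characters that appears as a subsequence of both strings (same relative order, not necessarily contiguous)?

8

Let dp[i][j] be the LCS length of the first i characters of s and the first j characters of t. dp[i][j] = dp[i-1][j-1]+1 when the i-th and j-th characters match, else max(dp[i-1][j], dp[i][j-1]).
    ·  C  H  M  H  H  C  C  M  C  H  H
 ·  0  0  0  0  0  0  0  0  0  0  0  0
 C  0  1  1  1  1  1  1  1  1  1  1  1
 H  0  1  2  2  2  2  2  2  2  2  2  2
 H  0  1  2  2  3  3  3  3  3  3  3  3
 C  0  1  2  2  3  3  4  4  4  4  4  4
 M  0  1  2  3  3  3  4  4  5  5  5  5
 C  0  1  2  3  3  3  4  5  5  6  6  6
 M  0  1  2  3  3  3  4  5  6  6  6  6
 M  0  1  2  3  3  3  4  5  6  6  6  6
 H  0  1  2  3  4  4  4  5  6  6  7  7
 C  0  1  2  3  4  4  5  5  6  7  7  7
 M  0  1  2  3  4  4  5  5  6  7  7  7
 H  0  1  2  3  4  5  5  5  6  7  8  8
dp[12][11] = 8. One LCS (by backtracking along matches): CHHCMCHH.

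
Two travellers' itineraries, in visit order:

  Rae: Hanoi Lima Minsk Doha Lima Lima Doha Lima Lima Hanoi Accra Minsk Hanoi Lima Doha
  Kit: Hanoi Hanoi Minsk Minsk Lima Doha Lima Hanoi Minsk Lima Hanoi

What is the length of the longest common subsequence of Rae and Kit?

Pick Hanoi (Rae #1, Kit #2), Minsk (Rae #3, Kit #4), Lima (Rae #6, Kit #5), Doha (Rae #7, Kit #6), Lima (Rae #9, Kit #7), Hanoi (Rae #10, Kit #8), Minsk (Rae #12, Kit #9), Hanoi (Rae #13, Kit #11); all 8 stops appear in both, in order. Since dp[15][11] = 8, nothing longer is possible.

8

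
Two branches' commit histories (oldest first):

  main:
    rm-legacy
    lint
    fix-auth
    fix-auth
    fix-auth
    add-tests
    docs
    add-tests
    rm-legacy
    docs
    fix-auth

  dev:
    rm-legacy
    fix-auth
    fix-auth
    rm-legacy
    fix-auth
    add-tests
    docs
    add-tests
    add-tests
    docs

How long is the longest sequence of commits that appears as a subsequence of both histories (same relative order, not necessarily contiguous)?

Taking rm-legacy [1,1]; then fix-auth [3,2]; then fix-auth [4,3]; then fix-auth [5,5]; then add-tests [6,6]; then docs [7,7]; then add-tests [8,9]; then docs [10,10] gives a common subsequence of length 8. dp[11][10] = 8 confirms this is the maximum.

8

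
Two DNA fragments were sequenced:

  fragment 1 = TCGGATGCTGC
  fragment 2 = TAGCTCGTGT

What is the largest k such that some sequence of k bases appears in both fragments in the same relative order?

6

Taking T (fragment 1 #1, fragment 2 #5) → C (fragment 1 #2, fragment 2 #6) → G (fragment 1 #4, fragment 2 #7) → T (fragment 1 #6, fragment 2 #8) → G (fragment 1 #7, fragment 2 #9) → T (fragment 1 #9, fragment 2 #10) gives a common subsequence of length 6. The LCS DP gives dp[11][10] = 6, so this is optimal.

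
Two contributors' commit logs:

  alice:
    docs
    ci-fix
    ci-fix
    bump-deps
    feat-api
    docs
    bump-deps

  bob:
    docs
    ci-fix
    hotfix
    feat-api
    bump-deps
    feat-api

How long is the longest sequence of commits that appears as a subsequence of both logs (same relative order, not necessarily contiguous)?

4

Pick docs (alice #1, bob #1); then ci-fix (alice #2, bob #2); then bump-deps (alice #4, bob #5); then feat-api (alice #5, bob #6); all 4 commits appear in both, in order. Since dp[7][6] = 4, nothing longer is possible.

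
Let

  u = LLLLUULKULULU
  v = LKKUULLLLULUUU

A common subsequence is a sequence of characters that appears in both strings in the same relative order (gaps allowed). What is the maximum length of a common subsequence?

Pick L at u[1]=v[6] → L at u[2]=v[7] → L at u[3]=v[8] → L at u[4]=v[9] → U at u[6]=v[10] → L at u[7]=v[11] → U at u[9]=v[12] → U at u[11]=v[13] → U at u[13]=v[14]; all 9 characters appear in both, in order. The LCS DP gives dp[13][14] = 9, so this is optimal.

9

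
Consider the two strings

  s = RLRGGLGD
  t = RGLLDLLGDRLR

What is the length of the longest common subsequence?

5

One common subsequence of length 5: R [1,1] → L [2,6] → L [6,7] → G [7,8] → D [8,9]. dp[8][12] = 5 confirms this is the maximum.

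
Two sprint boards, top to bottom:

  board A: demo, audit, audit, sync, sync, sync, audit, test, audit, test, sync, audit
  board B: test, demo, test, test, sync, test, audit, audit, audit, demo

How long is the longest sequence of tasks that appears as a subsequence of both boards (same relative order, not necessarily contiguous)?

5

Match demo (board A #1, board B #2); then sync (board A #4, board B #5); then audit (board A #7, board B #7); then audit (board A #9, board B #8); then audit (board A #12, board B #9) — 5 tasks in the same relative order in both. dp[12][10] = 5 confirms this is the maximum.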